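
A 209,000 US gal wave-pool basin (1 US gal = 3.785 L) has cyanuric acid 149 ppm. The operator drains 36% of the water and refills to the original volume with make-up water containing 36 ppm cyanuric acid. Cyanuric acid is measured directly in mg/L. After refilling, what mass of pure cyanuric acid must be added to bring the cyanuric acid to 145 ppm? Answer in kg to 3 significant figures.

Volume: 209,000 US gal × 3.785 L/gal = 791,065 L.
After draining 36% and refilling: 149 × 0.64 + 36 × 0.36 = 108.32 ppm.
Deficit to target: 145 − 108.32 = 36.68 mg/L.
Mass: 36.68 mg/L × 791,065 L = 29,020 g cyanuric acid.

29.0 kg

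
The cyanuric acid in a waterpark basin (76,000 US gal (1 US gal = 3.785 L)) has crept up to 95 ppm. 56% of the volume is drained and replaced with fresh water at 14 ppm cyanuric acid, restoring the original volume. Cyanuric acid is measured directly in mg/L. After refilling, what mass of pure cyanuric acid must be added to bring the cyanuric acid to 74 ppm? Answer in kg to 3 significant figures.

Volume: 76,000 US gal × 3.785 L/gal = 287,660 L.
After draining 56% and refilling: 95 × 0.44 + 14 × 0.56 = 49.64 ppm.
Deficit to target: 74 − 49.64 = 24.36 mg/L.
Mass: 24.36 mg/L × 287,660 L = 7007 g cyanuric acid.

7.01 kg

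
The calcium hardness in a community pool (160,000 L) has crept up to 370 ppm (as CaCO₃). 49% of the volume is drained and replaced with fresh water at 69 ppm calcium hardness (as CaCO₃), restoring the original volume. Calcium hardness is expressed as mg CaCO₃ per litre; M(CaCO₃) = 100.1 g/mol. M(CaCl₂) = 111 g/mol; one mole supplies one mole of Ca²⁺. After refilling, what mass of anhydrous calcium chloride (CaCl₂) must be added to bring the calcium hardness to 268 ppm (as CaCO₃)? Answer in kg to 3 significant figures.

After draining 49% and refilling: 370 × 0.51 + 69 × 0.49 = 222.51 ppm.
Deficit to target: 268 − 222.51 = 45.49 mg/L.
As CaCO₃: 45.49 mg/L × 160,000 L = 7278 g; ÷ 100.1 = 72.71 mol Ca²⁺.
Mass: 72.71 × 111 = 8071 g.

8.07 kg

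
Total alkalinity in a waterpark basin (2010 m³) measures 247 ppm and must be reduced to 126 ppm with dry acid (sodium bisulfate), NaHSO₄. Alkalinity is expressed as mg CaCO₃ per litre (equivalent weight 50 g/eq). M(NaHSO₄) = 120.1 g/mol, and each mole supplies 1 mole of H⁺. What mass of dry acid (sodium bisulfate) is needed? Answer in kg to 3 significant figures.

584 kg

Volume: 2010 m³ = 2,010,000 L.
Alkalinity to neutralize: (247 − 126) = 121 mg/L as CaCO₃ × 2,010,000 L = 243,200 g as CaCO₃.
Equivalents of H⁺ required: 243,200 ÷ 50 g/eq = 4864 eq = 4864 mol NaHSO₄.
Mass of NaHSO₄: 4864 × 120.1 = 584,200 g.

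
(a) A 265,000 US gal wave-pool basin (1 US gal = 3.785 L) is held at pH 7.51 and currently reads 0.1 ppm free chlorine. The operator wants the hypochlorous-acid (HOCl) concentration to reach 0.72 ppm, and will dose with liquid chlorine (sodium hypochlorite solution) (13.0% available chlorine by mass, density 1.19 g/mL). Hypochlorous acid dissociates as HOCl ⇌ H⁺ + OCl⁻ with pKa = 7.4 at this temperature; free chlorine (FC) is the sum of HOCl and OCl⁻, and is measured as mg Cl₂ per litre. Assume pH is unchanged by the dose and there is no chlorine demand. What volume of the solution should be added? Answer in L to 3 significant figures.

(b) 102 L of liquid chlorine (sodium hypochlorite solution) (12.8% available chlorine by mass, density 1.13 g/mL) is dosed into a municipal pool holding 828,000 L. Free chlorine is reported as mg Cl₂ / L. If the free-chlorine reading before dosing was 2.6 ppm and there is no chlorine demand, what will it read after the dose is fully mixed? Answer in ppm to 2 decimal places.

(a) 10.0 L; (b) 20.42 ppm

(a) Volume: 265,000 US gal × 3.785 L/gal = 1,003,025 L.
(a) [OCl⁻]/[HOCl] = 10^(pH − pKa) = 10^(7.51 − 7.4) = 1.288; fraction as HOCl = 1/(1 + 1.288) = 0.437.
(a) Free chlorine required for 0.72 ppm HOCl: 0.72 / 0.437 = 1.648 ppm.
(a) FC to add: 1.648 − 0.1 = 1.548 mg/L as Cl₂.
(a) Cl₂ equivalent: 1.548 mg/L × 1,003,025 L = 1552 g.
(a) Product at 13.0% available Cl: 1552 / 0.13 = 11,940 g.
(a) Volume: 11,940 g ÷ 1.19 g/mL = 10,030 mL.

(b) Mass of solution: 102 L × 1000 mL/L × 1.13 g/mL = 115,300 g.
(b) Available chlorine delivered: 115,300 g × 0.128 = 14,750 g as Cl₂.
(b) Concentration rise: 14,750 g / 828,000 L = 17.82 mg/L = 17.82 ppm.
(b) Final FC: 2.6 + 17.82 = 20.42 ppm.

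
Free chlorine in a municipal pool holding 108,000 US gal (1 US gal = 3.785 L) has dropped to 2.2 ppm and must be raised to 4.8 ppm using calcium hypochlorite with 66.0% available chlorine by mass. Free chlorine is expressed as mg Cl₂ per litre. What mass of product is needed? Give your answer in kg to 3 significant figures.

1.61 kg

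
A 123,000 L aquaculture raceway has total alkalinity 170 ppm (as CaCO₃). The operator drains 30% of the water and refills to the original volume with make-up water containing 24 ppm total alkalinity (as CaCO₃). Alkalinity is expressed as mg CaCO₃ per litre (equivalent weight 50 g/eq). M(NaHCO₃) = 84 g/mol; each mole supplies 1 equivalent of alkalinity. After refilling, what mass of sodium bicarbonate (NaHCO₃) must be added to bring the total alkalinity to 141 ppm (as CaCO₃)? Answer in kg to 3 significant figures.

After draining 30% and refilling: 170 × 0.70 + 24 × 0.30 = 126.2 ppm.
Deficit to target: 141 − 126.2 = 14.8 mg/L.
As CaCO₃: 14.8 mg/L × 123,000 L = 1820 g; ÷ 50 g/eq ÷ 1 = 36.41 mol NaHCO₃.
Mass: 36.41 × 84 = 3058 g.

3.06 kg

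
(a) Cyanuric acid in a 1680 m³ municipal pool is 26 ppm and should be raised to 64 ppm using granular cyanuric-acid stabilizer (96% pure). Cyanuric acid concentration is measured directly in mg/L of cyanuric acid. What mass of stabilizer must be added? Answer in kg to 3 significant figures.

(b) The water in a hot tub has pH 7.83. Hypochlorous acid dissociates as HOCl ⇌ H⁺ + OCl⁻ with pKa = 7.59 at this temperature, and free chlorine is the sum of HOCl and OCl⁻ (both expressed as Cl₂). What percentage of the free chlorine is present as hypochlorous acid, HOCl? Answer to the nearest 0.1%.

(a) Volume: 1680 m³ = 1,680,000 L.
(a) CYA to add: (64 − 26) = 38 mg/L × 1,680,000 L = 63,840 g cyanuric acid.
(a) At 96% purity: 63,840 / 0.96 = 66,500 g product.

(b) [OCl⁻]/[HOCl] = 10^(pH − pKa) = 10^(7.83 − 7.59) = 10^0.24 = 1.738.
(b) Fraction as HOCl = 1 / (1 + 1.738) = 0.3653.

(a) 66.5 kg; (b) 36.5%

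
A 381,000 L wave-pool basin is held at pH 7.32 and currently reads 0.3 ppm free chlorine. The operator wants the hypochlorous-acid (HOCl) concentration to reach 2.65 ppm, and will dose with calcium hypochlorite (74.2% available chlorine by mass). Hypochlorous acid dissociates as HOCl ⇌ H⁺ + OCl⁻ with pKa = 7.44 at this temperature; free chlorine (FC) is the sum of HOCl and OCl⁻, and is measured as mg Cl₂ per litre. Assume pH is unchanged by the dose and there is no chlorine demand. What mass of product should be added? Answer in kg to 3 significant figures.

[OCl⁻]/[HOCl] = 10^(pH − pKa) = 10^(7.32 − 7.44) = 0.7586; fraction as HOCl = 1/(1 + 0.7586) = 0.5686.
Free chlorine required for 2.65 ppm HOCl: 2.65 / 0.5686 = 4.66 ppm.
FC to add: 4.66 − 0.3 = 4.36 mg/L as Cl₂.
Cl₂ equivalent: 4.36 mg/L × 381,000 L = 1661 g.
Product at 74.2% available Cl: 1661 / 0.742 = 2239 g.

2.24 kg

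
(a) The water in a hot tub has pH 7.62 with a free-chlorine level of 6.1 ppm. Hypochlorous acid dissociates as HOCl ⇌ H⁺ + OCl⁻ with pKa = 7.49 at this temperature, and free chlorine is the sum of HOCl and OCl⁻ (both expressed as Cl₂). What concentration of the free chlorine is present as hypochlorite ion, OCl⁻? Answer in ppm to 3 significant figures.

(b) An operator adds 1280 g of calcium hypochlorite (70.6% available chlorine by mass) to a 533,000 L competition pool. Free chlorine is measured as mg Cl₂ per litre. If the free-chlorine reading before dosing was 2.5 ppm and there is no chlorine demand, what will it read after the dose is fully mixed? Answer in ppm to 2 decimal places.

(a) 3.50 ppm; (b) 4.20 ppm

(a) [OCl⁻]/[HOCl] = 10^(pH − pKa) = 10^(7.62 − 7.49) = 10^0.13 = 1.349.
(a) Fraction as HOCl = 1 / (1 + 1.349) = 0.4257.
(a) OCl⁻ = (1 − 0.4257) × 6.1 ppm = 3.503 ppm.

(b) Available chlorine delivered: 1280 g × 0.706 = 903.7 g as Cl₂.
(b) Concentration rise: 903.7 g / 533,000 L = 1.695 mg/L = 1.70 ppm.
(b) Final FC: 2.5 + 1.70 = 4.20 ppm.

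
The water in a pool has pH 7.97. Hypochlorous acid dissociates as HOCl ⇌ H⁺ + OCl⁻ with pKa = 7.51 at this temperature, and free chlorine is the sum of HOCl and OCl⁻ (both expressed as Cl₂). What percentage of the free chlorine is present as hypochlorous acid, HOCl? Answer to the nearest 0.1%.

25.7%

[OCl⁻]/[HOCl] = 10^(pH − pKa) = 10^(7.97 − 7.51) = 10^0.46 = 2.884.
Fraction as HOCl = 1 / (1 + 2.884) = 0.2575.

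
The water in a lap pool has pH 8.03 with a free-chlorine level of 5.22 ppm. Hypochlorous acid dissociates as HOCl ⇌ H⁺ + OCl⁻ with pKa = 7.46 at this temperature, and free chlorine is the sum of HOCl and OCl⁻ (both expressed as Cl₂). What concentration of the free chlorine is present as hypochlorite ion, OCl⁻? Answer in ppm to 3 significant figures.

4.11 ppm

[OCl⁻]/[HOCl] = 10^(pH − pKa) = 10^(8.03 − 7.46) = 10^0.57 = 3.715.
Fraction as HOCl = 1 / (1 + 3.715) = 0.2121.
OCl⁻ = (1 − 0.2121) × 5.22 ppm = 4.113 ppm.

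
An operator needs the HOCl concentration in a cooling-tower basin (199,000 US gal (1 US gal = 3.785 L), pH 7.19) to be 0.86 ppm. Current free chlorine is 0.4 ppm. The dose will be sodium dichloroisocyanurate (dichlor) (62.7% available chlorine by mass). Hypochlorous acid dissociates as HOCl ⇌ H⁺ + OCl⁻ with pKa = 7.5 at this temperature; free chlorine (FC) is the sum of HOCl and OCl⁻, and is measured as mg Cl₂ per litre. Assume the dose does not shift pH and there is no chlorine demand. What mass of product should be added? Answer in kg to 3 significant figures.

Volume: 199,000 US gal × 3.785 L/gal = 753,215 L.
[OCl⁻]/[HOCl] = 10^(pH − pKa) = 10^(7.19 − 7.5) = 0.4898; fraction as HOCl = 1/(1 + 0.4898) = 0.6712.
Free chlorine required for 0.86 ppm HOCl: 0.86 / 0.6712 = 1.281 ppm.
FC to add: 1.281 − 0.4 = 0.8812 mg/L as Cl₂.
Cl₂ equivalent: 0.8812 mg/L × 753,215 L = 663.7 g.
Product at 62.7% available Cl: 663.7 / 0.627 = 1059 g.

1.06 kg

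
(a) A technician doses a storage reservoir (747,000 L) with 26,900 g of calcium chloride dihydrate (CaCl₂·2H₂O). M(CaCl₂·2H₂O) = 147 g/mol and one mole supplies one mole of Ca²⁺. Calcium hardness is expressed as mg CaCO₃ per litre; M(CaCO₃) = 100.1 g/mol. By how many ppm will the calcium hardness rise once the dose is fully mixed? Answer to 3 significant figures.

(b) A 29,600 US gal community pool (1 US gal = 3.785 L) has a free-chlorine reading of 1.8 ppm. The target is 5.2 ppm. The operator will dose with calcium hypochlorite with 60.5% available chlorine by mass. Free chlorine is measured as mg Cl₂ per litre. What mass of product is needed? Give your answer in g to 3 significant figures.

(a) Moles of Ca²⁺: 26,900 g ÷ 147 g/mol = 183 mol.
(a) As CaCO₃: 183 mol × 100.1 g/mol = 18,320 g.
(a) Rise: 18,320 g / 747,000 L × 1000 = 24.52 mg/L.

(b) Volume: 29,600 US gal × 3.785 L/gal = 112,036 L.
(b) Chlorine deficit: 5.2 − 1.8 = 3.4 ppm = 3.4 mg/L as Cl₂.
(b) Cl₂ equivalent needed: 3.4 mg/L × 112,036 L = 380,900 mg = 380.9 g.
(b) Product at 60.5% available chlorine: 380.9 / 0.605 = 629.6 g.

(a) 24.5 ppm; (b) 630 g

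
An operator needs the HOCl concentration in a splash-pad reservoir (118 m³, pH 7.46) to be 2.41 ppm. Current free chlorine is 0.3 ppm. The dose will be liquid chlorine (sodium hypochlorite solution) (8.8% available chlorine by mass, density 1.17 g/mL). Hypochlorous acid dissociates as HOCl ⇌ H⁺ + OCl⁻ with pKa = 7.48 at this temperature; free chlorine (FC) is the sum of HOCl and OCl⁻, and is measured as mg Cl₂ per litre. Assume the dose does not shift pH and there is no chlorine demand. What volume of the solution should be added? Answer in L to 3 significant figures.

5.06 L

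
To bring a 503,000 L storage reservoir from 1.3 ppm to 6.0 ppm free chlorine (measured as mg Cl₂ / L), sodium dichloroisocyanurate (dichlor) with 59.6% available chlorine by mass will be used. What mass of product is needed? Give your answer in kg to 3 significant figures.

3.97 kg

Chlorine deficit: 6.0 − 1.3 = 4.7 ppm = 4.7 mg/L as Cl₂.
Cl₂ equivalent needed: 4.7 mg/L × 503,000 L = 2,364,000 mg = 2364 g.
Product at 59.6% available chlorine: 2364 / 0.596 = 3967 g.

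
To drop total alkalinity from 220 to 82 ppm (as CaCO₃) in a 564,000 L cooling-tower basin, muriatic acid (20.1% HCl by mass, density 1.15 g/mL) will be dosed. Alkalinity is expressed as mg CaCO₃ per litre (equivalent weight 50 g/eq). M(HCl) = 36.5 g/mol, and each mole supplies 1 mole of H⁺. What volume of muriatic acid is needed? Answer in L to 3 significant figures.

Alkalinity to neutralize: (220 − 82) = 138 mg/L as CaCO₃ × 564,000 L = 77,830 g as CaCO₃.
Equivalents of H⁺ required: 77,830 ÷ 50 g/eq = 1557 eq = 1557 mol HCl.
Mass of HCl: 1557 × 36.5 = 56,820 g.
Mass of 20.1% solution: 56,820 / 0.201 = 282,700 g.
Volume: 282,700 g ÷ 1.15 g/mL = 245,800 mL.

246 L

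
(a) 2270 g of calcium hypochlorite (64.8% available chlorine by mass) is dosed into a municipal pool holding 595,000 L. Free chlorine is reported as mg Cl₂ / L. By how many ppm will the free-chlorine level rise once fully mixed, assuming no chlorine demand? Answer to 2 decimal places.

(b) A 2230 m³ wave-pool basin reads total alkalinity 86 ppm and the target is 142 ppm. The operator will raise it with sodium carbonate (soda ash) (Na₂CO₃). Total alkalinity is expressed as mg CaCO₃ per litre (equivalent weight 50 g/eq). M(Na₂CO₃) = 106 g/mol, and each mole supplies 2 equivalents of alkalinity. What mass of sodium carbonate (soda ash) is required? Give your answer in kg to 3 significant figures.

(a) 2.47 ppm; (b) 132 kg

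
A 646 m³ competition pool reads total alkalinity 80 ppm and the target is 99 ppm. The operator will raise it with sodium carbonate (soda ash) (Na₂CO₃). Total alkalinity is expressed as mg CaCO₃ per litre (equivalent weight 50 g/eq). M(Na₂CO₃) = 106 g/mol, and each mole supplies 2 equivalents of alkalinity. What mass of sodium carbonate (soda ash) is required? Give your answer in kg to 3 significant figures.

13.0 kg

Volume: 646 m³ = 646,000 L.
Alkalinity to add: (99 − 80) = 19 mg/L as CaCO₃ × 646,000 L = 12,270 g as CaCO₃.
Equivalents: 12,270 g ÷ 50 g/eq = 245.5 eq.
Each mole of Na₂CO₃ supplies 2 eq, so 245.5 / 2 = 122.7 mol.
Mass: 122.7 mol × 106 g/mol = 13,010 g.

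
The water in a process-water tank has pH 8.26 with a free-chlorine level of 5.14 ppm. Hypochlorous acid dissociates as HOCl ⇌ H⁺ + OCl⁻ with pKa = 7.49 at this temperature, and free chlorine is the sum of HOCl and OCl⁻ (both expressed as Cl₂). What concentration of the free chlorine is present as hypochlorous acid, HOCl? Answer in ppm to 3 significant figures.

0.746 ppm

[OCl⁻]/[HOCl] = 10^(pH − pKa) = 10^(8.26 − 7.49) = 10^0.77 = 5.888.
Fraction as HOCl = 1 / (1 + 5.888) = 0.1452.
HOCl = 0.1452 × 5.14 ppm = 0.7462 ppm.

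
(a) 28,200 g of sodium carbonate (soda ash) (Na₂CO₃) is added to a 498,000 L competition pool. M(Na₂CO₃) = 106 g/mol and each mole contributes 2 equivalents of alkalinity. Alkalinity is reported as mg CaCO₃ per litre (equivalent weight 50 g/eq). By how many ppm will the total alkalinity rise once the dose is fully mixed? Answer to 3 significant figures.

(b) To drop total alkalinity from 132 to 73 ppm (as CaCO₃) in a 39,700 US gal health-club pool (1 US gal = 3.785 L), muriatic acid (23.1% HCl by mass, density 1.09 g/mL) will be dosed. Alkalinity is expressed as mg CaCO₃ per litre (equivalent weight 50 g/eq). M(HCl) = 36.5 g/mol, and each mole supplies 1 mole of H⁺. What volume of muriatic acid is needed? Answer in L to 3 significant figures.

(a) 53.4 ppm; (b) 25.7 L

(a) Moles of Na₂CO₃: 28,200 g ÷ 106 g/mol = 266 mol → 532.1 eq of alkalinity.
(a) As CaCO₃: 532.1 eq × 50 g/eq = 26,600 g.
(a) Rise: 26,600 g / 498,000 L × 1000 = 53.42 mg/L.

(b) Volume: 39,700 US gal × 3.785 L/gal = 150,264 L.
(b) Alkalinity to neutralize: (132 − 73) = 59 mg/L as CaCO₃ × 150,264 L = 8866 g as CaCO₃.
(b) Equivalents of H⁺ required: 8866 ÷ 50 g/eq = 177.3 eq = 177.3 mol HCl.
(b) Mass of HCl: 177.3 × 36.5 = 6472 g.
(b) Mass of 23.1% solution: 6472 / 0.231 = 28,020 g.
(b) Volume: 28,020 g ÷ 1.09 g/mL = 25,700 mL.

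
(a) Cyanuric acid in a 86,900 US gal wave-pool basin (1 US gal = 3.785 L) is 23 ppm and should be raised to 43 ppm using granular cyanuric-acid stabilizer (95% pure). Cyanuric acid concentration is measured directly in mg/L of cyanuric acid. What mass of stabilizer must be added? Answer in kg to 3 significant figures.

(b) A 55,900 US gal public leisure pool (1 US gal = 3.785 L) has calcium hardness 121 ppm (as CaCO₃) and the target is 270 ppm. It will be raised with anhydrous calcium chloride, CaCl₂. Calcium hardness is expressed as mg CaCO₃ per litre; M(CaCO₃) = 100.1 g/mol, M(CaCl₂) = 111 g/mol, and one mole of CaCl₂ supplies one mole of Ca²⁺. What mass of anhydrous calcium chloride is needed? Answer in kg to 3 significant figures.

(a) Volume: 86,900 US gal × 3.785 L/gal = 328,916 L.
(a) CYA to add: (43 − 23) = 20 mg/L × 328,916 L = 6578 g cyanuric acid.
(a) At 95% purity: 6578 / 0.95 = 6925 g product.

(b) Volume: 55,900 US gal × 3.785 L/gal = 211,582 L.
(b) Hardness to add: (270 − 121) = 149 mg/L as CaCO₃ × 211,582 L = 31,530 g as CaCO₃.
(b) Moles of Ca²⁺ (1 mol Ca²⁺ ≡ 1 mol CaCO₃): 31,530 / 100.1 g/mol = 314.9 mol.
(b) Mass of CaCl₂: 314.9 × 111 = 34,960 g.

(a) 6.92 kg; (b) 35.0 kg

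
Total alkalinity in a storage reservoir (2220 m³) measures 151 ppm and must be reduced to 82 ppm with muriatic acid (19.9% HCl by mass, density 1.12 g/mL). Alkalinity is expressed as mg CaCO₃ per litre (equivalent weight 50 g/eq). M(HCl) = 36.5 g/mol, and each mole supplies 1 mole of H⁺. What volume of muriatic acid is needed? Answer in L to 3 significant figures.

502 L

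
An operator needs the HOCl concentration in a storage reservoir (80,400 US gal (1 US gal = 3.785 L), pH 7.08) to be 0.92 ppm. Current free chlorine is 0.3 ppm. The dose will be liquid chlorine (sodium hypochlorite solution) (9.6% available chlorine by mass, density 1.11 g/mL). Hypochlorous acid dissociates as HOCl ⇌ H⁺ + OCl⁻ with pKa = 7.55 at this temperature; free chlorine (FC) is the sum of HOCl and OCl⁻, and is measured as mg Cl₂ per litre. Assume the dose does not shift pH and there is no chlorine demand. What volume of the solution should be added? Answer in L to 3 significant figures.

2.66 L

Volume: 80,400 US gal × 3.785 L/gal = 304,314 L.
[OCl⁻]/[HOCl] = 10^(pH − pKa) = 10^(7.08 − 7.55) = 0.3388; fraction as HOCl = 1/(1 + 0.3388) = 0.7469.
Free chlorine required for 0.92 ppm HOCl: 0.92 / 0.7469 = 1.232 ppm.
FC to add: 1.232 − 0.3 = 0.9317 mg/L as Cl₂.
Cl₂ equivalent: 0.9317 mg/L × 304,314 L = 283.5 g.
Product at 9.6% available Cl: 283.5 / 0.096 = 2954 g.
Volume: 2954 g ÷ 1.11 g/mL = 2661 mL.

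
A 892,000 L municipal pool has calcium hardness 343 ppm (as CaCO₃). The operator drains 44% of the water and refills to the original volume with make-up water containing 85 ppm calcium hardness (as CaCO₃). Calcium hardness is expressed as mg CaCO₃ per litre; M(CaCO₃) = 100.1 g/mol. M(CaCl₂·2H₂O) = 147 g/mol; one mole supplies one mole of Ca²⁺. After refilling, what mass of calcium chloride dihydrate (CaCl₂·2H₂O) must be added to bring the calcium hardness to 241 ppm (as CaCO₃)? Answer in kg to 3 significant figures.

15.1 kg

After draining 44% and refilling: 343 × 0.56 + 85 × 0.44 = 229.48 ppm.
Deficit to target: 241 − 229.48 = 11.52 mg/L.
As CaCO₃: 11.52 mg/L × 892,000 L = 10,280 g; ÷ 100.1 = 102.7 mol Ca²⁺.
Mass: 102.7 × 147 = 15,090 g.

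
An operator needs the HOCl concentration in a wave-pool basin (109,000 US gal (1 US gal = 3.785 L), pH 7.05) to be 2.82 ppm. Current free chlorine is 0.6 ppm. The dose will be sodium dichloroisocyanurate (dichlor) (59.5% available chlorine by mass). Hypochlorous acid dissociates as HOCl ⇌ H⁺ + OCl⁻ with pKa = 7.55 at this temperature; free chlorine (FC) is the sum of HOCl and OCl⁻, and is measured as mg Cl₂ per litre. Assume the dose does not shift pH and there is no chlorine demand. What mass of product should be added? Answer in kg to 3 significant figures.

2.16 kg

Volume: 109,000 US gal × 3.785 L/gal = 412,565 L.
[OCl⁻]/[HOCl] = 10^(pH − pKa) = 10^(7.05 − 7.55) = 0.3162; fraction as HOCl = 1/(1 + 0.3162) = 0.7597.
Free chlorine required for 2.82 ppm HOCl: 2.82 / 0.7597 = 3.712 ppm.
FC to add: 3.712 − 0.6 = 3.112 mg/L as Cl₂.
Cl₂ equivalent: 3.112 mg/L × 412,565 L = 1284 g.
Product at 59.5% available Cl: 1284 / 0.595 = 2158 g.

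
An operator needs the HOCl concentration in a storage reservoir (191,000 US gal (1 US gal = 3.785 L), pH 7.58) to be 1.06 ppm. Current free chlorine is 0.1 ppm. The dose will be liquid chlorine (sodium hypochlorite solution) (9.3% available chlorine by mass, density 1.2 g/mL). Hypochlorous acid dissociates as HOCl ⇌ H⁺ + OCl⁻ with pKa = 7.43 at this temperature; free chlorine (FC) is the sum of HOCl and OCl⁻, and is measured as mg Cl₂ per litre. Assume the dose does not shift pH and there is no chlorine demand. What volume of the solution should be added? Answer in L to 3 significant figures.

15.9 L

Volume: 191,000 US gal × 3.785 L/gal = 722,935 L.
[OCl⁻]/[HOCl] = 10^(pH − pKa) = 10^(7.58 − 7.43) = 1.413; fraction as HOCl = 1/(1 + 1.413) = 0.4145.
Free chlorine required for 1.06 ppm HOCl: 1.06 / 0.4145 = 2.557 ppm.
FC to add: 2.557 − 0.1 = 2.457 mg/L as Cl₂.
Cl₂ equivalent: 2.457 mg/L × 722,935 L = 1776 g.
Product at 9.3% available Cl: 1776 / 0.093 = 19,100 g.
Volume: 19,100 g ÷ 1.2 g/mL = 15,920 mL.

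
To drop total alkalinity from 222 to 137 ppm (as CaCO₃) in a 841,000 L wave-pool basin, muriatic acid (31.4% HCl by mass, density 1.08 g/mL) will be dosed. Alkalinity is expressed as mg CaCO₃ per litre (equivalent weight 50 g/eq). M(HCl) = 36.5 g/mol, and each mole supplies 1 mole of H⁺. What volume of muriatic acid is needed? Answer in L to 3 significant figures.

154 L

Alkalinity to neutralize: (222 − 137) = 85 mg/L as CaCO₃ × 841,000 L = 71,480 g as CaCO₃.
Equivalents of H⁺ required: 71,480 ÷ 50 g/eq = 1430 eq = 1430 mol HCl.
Mass of HCl: 1430 × 36.5 = 52,180 g.
Mass of 31.4% solution: 52,180 / 0.314 = 166,200 g.
Volume: 166,200 g ÷ 1.08 g/mL = 153,900 mL.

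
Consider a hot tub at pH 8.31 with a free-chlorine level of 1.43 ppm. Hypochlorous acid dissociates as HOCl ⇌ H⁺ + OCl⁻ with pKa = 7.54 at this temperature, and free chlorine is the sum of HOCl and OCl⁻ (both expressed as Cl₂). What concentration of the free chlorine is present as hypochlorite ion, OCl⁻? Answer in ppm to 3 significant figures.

1.22 ppm

[OCl⁻]/[HOCl] = 10^(pH − pKa) = 10^(8.31 − 7.54) = 10^0.77 = 5.888.
Fraction as HOCl = 1 / (1 + 5.888) = 0.1452.
OCl⁻ = (1 − 0.1452) × 1.43 ppm = 1.222 ppm.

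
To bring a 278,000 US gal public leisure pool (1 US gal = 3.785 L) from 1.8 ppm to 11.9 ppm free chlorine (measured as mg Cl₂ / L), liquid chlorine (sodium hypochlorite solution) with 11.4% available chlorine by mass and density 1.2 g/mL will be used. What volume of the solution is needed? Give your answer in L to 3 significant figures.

Volume: 278,000 US gal × 3.785 L/gal = 1,052,230 L.
Chlorine deficit: 11.9 − 1.8 = 10.1 ppm = 10.1 mg/L as Cl₂.
Cl₂ equivalent needed: 10.1 mg/L × 1,052,230 L = 10,630,000 mg = 10,630 g.
Product at 11.4% available chlorine: 10,630 / 0.114 = 93,220 g.
Volume at density 1.2 g/mL: 93,220 g ÷ 1.2 g/mL = 77,690 mL.

77.7 L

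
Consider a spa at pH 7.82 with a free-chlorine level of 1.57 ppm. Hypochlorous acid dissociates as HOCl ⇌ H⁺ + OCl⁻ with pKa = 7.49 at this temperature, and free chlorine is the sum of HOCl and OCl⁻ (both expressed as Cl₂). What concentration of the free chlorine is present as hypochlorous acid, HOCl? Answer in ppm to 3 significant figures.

[OCl⁻]/[HOCl] = 10^(pH − pKa) = 10^(7.82 − 7.49) = 10^0.33 = 2.138.
Fraction as HOCl = 1 / (1 + 2.138) = 0.3187.
HOCl = 0.3187 × 1.57 ppm = 0.5003 ppm.

0.500 ppm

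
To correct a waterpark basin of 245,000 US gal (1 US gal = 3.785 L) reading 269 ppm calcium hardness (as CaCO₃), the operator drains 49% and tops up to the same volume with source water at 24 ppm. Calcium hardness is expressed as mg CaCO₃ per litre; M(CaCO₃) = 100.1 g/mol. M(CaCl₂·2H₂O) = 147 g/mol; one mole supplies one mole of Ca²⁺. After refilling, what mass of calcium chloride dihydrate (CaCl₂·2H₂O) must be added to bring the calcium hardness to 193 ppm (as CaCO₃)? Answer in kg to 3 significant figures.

Volume: 245,000 US gal × 3.785 L/gal = 927,325 L.
After draining 49% and refilling: 269 × 0.51 + 24 × 0.49 = 148.95 ppm.
Deficit to target: 193 − 148.95 = 44.05 mg/L.
As CaCO₃: 44.05 mg/L × 927,325 L = 40,850 g; ÷ 100.1 = 408.1 mol Ca²⁺.
Mass: 408.1 × 147 = 59,990 g.

60.0 kg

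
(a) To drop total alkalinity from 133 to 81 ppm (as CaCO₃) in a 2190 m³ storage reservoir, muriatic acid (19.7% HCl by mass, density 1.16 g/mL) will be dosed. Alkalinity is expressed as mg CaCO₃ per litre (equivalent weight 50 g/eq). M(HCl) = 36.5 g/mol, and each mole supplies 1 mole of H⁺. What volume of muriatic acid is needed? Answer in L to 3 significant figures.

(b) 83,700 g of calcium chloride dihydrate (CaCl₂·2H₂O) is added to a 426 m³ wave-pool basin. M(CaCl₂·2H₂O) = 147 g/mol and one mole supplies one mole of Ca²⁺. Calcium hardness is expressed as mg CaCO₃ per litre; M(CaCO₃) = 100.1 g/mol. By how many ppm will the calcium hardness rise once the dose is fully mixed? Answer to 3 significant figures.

(a) Volume: 2190 m³ = 2,190,000 L.
(a) Alkalinity to neutralize: (133 − 81) = 52 mg/L as CaCO₃ × 2,190,000 L = 113,900 g as CaCO₃.
(a) Equivalents of H⁺ required: 113,900 ÷ 50 g/eq = 2278 eq = 2278 mol HCl.
(a) Mass of HCl: 2278 × 36.5 = 83,130 g.
(a) Mass of 19.7% solution: 83,130 / 0.197 = 422,000 g.
(a) Volume: 422,000 g ÷ 1.16 g/mL = 363,800 mL.

(b) Volume: 426 m³ = 426,000 L.
(b) Moles of Ca²⁺: 83,700 g ÷ 147 g/mol = 569.4 mol.
(b) As CaCO₃: 569.4 mol × 100.1 g/mol = 57,000 g.
(b) Rise: 57,000 g / 426,000 L × 1000 = 133.8 mg/L.

(a) 364 L; (b) 134 ppm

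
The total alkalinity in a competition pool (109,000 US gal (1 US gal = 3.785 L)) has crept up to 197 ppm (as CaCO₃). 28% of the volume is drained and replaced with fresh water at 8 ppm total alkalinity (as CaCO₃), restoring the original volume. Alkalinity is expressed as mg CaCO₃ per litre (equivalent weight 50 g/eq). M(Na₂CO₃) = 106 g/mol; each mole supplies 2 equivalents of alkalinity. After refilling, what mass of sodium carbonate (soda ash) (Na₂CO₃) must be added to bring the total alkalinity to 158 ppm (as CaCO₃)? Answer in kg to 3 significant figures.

Volume: 109,000 US gal × 3.785 L/gal = 412,565 L.
After draining 28% and refilling: 197 × 0.72 + 8 × 0.28 = 144.08 ppm.
Deficit to target: 158 − 144.08 = 13.92 mg/L.
As CaCO₃: 13.92 mg/L × 412,565 L = 5743 g; ÷ 50 g/eq ÷ 2 = 57.43 mol Na₂CO₃.
Mass: 57.43 × 106 = 6087 g.

6.09 kg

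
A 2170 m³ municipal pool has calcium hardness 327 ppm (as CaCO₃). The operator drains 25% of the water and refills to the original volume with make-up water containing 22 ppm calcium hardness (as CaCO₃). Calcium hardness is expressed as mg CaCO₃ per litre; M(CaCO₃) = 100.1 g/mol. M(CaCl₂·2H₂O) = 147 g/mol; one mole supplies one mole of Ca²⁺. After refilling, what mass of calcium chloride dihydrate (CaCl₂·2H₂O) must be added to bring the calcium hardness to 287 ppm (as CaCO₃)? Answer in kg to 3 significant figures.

Volume: 2170 m³ = 2,170,000 L.
After draining 25% and refilling: 327 × 0.75 + 22 × 0.25 = 250.75 ppm.
Deficit to target: 287 − 250.75 = 36.25 mg/L.
As CaCO₃: 36.25 mg/L × 2,170,000 L = 78,660 g; ÷ 100.1 = 785.8 mol Ca²⁺.
Mass: 785.8 × 147 = 115,500 g.

116 kg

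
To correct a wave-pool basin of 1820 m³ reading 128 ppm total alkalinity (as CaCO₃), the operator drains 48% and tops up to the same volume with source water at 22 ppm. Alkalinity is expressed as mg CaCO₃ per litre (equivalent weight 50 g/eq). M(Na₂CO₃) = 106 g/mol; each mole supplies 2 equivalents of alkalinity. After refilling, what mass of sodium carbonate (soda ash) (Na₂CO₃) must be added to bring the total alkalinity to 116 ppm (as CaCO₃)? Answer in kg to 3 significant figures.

Volume: 1820 m³ = 1,820,000 L.
After draining 48% and refilling: 128 × 0.52 + 22 × 0.48 = 77.12 ppm.
Deficit to target: 116 − 77.12 = 38.88 mg/L.
As CaCO₃: 38.88 mg/L × 1,820,000 L = 70,760 g; ÷ 50 g/eq ÷ 2 = 707.6 mol Na₂CO₃.
Mass: 707.6 × 106 = 75,010 g.

75.0 kg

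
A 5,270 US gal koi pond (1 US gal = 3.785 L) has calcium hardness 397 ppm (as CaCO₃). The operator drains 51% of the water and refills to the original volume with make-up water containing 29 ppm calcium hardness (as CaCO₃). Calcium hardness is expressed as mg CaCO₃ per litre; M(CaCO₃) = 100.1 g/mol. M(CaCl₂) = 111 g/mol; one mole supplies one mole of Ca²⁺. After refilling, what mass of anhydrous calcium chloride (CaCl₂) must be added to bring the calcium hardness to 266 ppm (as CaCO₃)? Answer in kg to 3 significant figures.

1.25 kg

Volume: 5,270 US gal × 3.785 L/gal = 19,947 L.
After draining 51% and refilling: 397 × 0.49 + 29 × 0.51 = 209.32 ppm.
Deficit to target: 266 − 209.32 = 56.68 mg/L.
As CaCO₃: 56.68 mg/L × 19,947 L = 1131 g; ÷ 100.1 = 11.29 mol Ca²⁺.
Mass: 11.29 × 111 = 1254 g.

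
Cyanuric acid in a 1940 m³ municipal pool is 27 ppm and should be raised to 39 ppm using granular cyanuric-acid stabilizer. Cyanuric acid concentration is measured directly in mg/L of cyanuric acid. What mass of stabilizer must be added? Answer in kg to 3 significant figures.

23.3 kg

Volume: 1940 m³ = 1,940,000 L.
CYA to add: (39 − 27) = 12 mg/L × 1,940,000 L = 23,280 g cyanuric acid.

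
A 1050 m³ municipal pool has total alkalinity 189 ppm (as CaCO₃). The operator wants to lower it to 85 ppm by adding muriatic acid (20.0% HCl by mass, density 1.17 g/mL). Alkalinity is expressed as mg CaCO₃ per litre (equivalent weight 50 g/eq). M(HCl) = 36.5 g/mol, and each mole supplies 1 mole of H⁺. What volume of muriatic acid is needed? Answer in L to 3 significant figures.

Volume: 1050 m³ = 1,050,000 L.
Alkalinity to neutralize: (189 − 85) = 104 mg/L as CaCO₃ × 1,050,000 L = 109,200 g as CaCO₃.
Equivalents of H⁺ required: 109,200 ÷ 50 g/eq = 2184 eq = 2184 mol HCl.
Mass of HCl: 2184 × 36.5 = 79,720 g.
Mass of 20.0% solution: 79,720 / 0.2 = 398,600 g.
Volume: 398,600 g ÷ 1.17 g/mL = 340,700 mL.

341 L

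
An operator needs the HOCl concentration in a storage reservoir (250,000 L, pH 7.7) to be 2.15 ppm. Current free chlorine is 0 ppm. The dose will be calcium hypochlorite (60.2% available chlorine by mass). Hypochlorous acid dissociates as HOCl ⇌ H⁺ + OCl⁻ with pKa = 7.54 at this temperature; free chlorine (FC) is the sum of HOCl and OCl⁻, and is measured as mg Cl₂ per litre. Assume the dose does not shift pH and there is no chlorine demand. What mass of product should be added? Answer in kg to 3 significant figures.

[OCl⁻]/[HOCl] = 10^(pH − pKa) = 10^(7.7 − 7.54) = 1.445; fraction as HOCl = 1/(1 + 1.445) = 0.4089.
Free chlorine required for 2.15 ppm HOCl: 2.15 / 0.4089 = 5.258 ppm.
FC to add: 5.258 − 0 = 5.258 mg/L as Cl₂.
Cl₂ equivalent: 5.258 mg/L × 250,000 L = 1314 g.
Product at 60.2% available Cl: 1314 / 0.602 = 2183 g.

2.18 kg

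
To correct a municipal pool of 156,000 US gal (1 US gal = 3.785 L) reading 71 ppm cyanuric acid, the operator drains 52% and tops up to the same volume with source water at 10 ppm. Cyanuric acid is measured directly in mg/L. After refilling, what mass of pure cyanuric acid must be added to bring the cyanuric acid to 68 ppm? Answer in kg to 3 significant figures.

17.0 kg

Volume: 156,000 US gal × 3.785 L/gal = 590,460 L.
After draining 52% and refilling: 71 × 0.48 + 10 × 0.52 = 39.28 ppm.
Deficit to target: 68 − 39.28 = 28.72 mg/L.
Mass: 28.72 mg/L × 590,460 L = 16,960 g cyanuric acid.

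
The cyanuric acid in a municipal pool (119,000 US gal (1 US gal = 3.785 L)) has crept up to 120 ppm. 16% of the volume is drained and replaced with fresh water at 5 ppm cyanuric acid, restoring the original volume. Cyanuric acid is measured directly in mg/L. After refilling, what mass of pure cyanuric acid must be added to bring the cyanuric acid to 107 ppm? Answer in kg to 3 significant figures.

Volume: 119,000 US gal × 3.785 L/gal = 450,415 L.
After draining 16% and refilling: 120 × 0.84 + 5 × 0.16 = 101.6 ppm.
Deficit to target: 107 − 101.6 = 5.4 mg/L.
Mass: 5.4 mg/L × 450,415 L = 2432 g cyanuric acid.

2.43 kg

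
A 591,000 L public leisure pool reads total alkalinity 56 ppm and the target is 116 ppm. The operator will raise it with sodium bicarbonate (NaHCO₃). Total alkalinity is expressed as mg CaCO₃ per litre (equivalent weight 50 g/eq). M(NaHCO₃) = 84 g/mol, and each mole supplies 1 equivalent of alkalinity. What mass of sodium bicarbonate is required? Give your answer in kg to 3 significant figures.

Alkalinity to add: (116 − 56) = 60 mg/L as CaCO₃ × 591,000 L = 35,460 g as CaCO₃.
Equivalents: 35,460 g ÷ 50 g/eq = 709.2 eq.
NaHCO₃ supplies 1 eq per mole → 709.2 mol.
Mass: 709.2 mol × 84 g/mol = 59,570 g.

59.6 kg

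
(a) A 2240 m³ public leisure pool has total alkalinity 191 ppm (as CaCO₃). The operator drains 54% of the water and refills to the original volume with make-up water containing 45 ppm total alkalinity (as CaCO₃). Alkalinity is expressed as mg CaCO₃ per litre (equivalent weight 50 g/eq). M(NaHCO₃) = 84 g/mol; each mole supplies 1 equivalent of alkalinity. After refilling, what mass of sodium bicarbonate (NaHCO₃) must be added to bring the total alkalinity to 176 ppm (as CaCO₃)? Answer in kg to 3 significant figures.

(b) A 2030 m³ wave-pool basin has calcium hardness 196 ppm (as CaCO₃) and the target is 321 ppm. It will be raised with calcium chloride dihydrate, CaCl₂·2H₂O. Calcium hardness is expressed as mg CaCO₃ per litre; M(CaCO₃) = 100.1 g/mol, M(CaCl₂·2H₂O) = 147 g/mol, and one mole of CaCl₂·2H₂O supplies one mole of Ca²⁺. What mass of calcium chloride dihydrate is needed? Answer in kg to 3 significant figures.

(a) 240 kg; (b) 373 kg

(a) Volume: 2240 m³ = 2,240,000 L.
(a) After draining 54% and refilling: 191 × 0.46 + 45 × 0.54 = 112.16 ppm.
(a) Deficit to target: 176 − 112.16 = 63.84 mg/L.
(a) As CaCO₃: 63.84 mg/L × 2,240,000 L = 143,000 g; ÷ 50 g/eq ÷ 1 = 2860 mol NaHCO₃.
(a) Mass: 2860 × 84 = 240,200 g.

(b) Volume: 2030 m³ = 2,030,000 L.
(b) Hardness to add: (321 − 196) = 125 mg/L as CaCO₃ × 2,030,000 L = 253,800 g as CaCO₃.
(b) Moles of Ca²⁺ (1 mol Ca²⁺ ≡ 1 mol CaCO₃): 253,800 / 100.1 g/mol = 2535 mol.
(b) Mass of CaCl₂·2H₂O: 2535 × 147 = 372,600 g.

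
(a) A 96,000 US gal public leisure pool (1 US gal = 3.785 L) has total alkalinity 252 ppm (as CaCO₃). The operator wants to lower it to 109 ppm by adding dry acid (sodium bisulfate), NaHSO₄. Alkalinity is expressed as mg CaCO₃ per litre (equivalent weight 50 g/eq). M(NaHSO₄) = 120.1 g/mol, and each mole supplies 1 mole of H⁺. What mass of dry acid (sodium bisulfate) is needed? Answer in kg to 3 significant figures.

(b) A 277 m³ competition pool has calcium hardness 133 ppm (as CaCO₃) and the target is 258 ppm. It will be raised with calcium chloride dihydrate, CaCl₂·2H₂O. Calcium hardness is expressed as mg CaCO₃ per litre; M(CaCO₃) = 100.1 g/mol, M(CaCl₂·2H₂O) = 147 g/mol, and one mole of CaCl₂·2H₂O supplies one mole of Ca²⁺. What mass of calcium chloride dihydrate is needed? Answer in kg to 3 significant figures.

(a) 125 kg; (b) 50.8 kg

(a) Volume: 96,000 US gal × 3.785 L/gal = 363,360 L.
(a) Alkalinity to neutralize: (252 − 109) = 143 mg/L as CaCO₃ × 363,360 L = 51,960 g as CaCO₃.
(a) Equivalents of H⁺ required: 51,960 ÷ 50 g/eq = 1039 eq = 1039 mol NaHSO₄.
(a) Mass of NaHSO₄: 1039 × 120.1 = 124,800 g.

(b) Volume: 277 m³ = 277,000 L.
(b) Hardness to add: (258 − 133) = 125 mg/L as CaCO₃ × 277,000 L = 34,620 g as CaCO₃.
(b) Moles of Ca²⁺ (1 mol Ca²⁺ ≡ 1 mol CaCO₃): 34,620 / 100.1 g/mol = 345.9 mol.
(b) Mass of CaCl₂·2H₂O: 345.9 × 147 = 50,850 g.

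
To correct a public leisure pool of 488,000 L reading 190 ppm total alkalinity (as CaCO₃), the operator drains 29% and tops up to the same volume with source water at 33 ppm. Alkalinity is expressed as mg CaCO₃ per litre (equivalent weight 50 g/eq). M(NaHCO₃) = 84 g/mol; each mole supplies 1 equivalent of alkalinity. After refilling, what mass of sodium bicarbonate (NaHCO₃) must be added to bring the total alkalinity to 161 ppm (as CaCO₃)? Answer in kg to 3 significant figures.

After draining 29% and refilling: 190 × 0.71 + 33 × 0.29 = 144.47 ppm.
Deficit to target: 161 − 144.47 = 16.53 mg/L.
As CaCO₃: 16.53 mg/L × 488,000 L = 8067 g; ÷ 50 g/eq ÷ 1 = 161.3 mol NaHCO₃.
Mass: 161.3 × 84 = 13,550 g.

13.6 kg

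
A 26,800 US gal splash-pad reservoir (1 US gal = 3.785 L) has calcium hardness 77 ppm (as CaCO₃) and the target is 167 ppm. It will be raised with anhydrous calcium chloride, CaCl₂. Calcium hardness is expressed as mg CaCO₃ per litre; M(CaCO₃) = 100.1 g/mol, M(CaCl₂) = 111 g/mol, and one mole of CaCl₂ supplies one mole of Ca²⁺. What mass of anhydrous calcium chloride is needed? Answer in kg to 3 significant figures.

10.1 kg

Volume: 26,800 US gal × 3.785 L/gal = 101,438 L.
Hardness to add: (167 − 77) = 90 mg/L as CaCO₃ × 101,438 L = 9129 g as CaCO₃.
Moles of Ca²⁺ (1 mol Ca²⁺ ≡ 1 mol CaCO₃): 9129 / 100.1 g/mol = 91.2 mol.
Mass of CaCl₂: 91.2 × 111 = 10,120 g.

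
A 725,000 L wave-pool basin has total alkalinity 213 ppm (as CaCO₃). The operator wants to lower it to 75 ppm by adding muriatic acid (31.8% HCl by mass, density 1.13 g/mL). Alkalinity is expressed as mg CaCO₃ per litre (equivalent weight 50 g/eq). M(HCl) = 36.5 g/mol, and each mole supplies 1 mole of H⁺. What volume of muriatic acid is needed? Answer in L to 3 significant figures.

203 L

Alkalinity to neutralize: (213 − 75) = 138 mg/L as CaCO₃ × 725,000 L = 100,000 g as CaCO₃.
Equivalents of H⁺ required: 100,000 ÷ 50 g/eq = 2001 eq = 2001 mol HCl.
Mass of HCl: 2001 × 36.5 = 73,040 g.
Mass of 31.8% solution: 73,040 / 0.318 = 229,700 g.
Volume: 229,700 g ÷ 1.13 g/mL = 203,300 mL.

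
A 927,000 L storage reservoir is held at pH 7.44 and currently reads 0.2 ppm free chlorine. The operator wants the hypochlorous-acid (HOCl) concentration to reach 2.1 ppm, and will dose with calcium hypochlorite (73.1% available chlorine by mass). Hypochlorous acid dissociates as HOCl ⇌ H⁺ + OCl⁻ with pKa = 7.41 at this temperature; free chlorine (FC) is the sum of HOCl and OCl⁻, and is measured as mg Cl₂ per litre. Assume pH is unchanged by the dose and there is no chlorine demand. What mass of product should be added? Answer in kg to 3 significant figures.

[OCl⁻]/[HOCl] = 10^(pH − pKa) = 10^(7.44 − 7.41) = 1.072; fraction as HOCl = 1/(1 + 1.072) = 0.4827.
Free chlorine required for 2.1 ppm HOCl: 2.1 / 0.4827 = 4.35 ppm.
FC to add: 4.35 − 0.2 = 4.15 mg/L as Cl₂.
Cl₂ equivalent: 4.15 mg/L × 927,000 L = 3847 g.
Product at 73.1% available Cl: 3847 / 0.731 = 5263 g.

5.26 kg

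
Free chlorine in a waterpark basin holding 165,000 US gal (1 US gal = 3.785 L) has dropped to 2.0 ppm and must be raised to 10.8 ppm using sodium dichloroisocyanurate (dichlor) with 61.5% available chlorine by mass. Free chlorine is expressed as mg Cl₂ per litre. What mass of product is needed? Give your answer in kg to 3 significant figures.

8.94 kg

Volume: 165,000 US gal × 3.785 L/gal = 624,525 L.
Chlorine deficit: 10.8 − 2.0 = 8.8 ppm = 8.8 mg/L as Cl₂.
Cl₂ equivalent needed: 8.8 mg/L × 624,525 L = 5,496,000 mg = 5496 g.
Product at 61.5% available chlorine: 5496 / 0.615 = 8936 g.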